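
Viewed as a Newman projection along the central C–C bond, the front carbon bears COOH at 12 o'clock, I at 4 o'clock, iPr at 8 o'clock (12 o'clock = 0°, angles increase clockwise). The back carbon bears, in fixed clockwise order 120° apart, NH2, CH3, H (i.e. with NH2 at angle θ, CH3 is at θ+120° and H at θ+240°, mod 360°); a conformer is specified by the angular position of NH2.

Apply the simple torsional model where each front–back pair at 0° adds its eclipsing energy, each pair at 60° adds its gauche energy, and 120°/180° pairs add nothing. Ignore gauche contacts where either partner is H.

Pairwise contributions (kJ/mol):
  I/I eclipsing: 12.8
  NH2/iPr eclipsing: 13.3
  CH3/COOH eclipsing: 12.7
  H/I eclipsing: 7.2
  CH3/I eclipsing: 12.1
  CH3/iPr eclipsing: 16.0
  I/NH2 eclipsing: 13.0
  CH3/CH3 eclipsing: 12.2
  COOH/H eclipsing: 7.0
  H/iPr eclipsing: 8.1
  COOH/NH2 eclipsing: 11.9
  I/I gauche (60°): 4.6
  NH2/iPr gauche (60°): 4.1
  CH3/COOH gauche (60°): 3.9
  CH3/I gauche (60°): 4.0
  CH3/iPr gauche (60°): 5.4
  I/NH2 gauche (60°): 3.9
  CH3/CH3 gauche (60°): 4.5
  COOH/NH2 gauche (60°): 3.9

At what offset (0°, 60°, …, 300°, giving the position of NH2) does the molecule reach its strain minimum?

300°

NH2 at 0° (eclipsed): COOH(0°)/NH2(0°) eclipsed 11.9; I(120°)/CH3(120°) eclipsed 12.1; iPr(240°)/H(240°) eclipsed 8.1 → 32.1 kJ/mol.
NH2 at 60° (staggered): COOH(0°)/NH2(60°) gauche 3.9; I(120°)/NH2(60°) gauche 3.9; I(120°)/CH3(180°) gauche 4.0; iPr(240°)/CH3(180°) gauche 5.4 → 17.2 kJ/mol.
NH2 at 120° (eclipsed): COOH(0°)/H(0°) eclipsed 7.0; I(120°)/NH2(120°) eclipsed 13.0; iPr(240°)/CH3(240°) eclipsed 16.0 → 36.0 kJ/mol.
NH2 at 180° (staggered): COOH(0°)/CH3(300°) gauche 3.9; I(120°)/NH2(180°) gauche 3.9; iPr(240°)/NH2(180°) gauche 4.1; iPr(240°)/CH3(300°) gauche 5.4 → 17.3 kJ/mol.
NH2 at 240° (eclipsed): COOH(0°)/CH3(0°) eclipsed 12.7; I(120°)/H(120°) eclipsed 7.2; iPr(240°)/NH2(240°) eclipsed 13.3 → 33.2 kJ/mol.
NH2 at 300° (staggered): COOH(0°)/NH2(300°) gauche 3.9; COOH(0°)/CH3(60°) gauche 3.9; I(120°)/CH3(60°) gauche 4.0; iPr(240°)/NH2(300°) gauche 4.1 → 15.9 kJ/mol.
The minimum (15.9 kJ/mol) occurs with NH2 at 300°.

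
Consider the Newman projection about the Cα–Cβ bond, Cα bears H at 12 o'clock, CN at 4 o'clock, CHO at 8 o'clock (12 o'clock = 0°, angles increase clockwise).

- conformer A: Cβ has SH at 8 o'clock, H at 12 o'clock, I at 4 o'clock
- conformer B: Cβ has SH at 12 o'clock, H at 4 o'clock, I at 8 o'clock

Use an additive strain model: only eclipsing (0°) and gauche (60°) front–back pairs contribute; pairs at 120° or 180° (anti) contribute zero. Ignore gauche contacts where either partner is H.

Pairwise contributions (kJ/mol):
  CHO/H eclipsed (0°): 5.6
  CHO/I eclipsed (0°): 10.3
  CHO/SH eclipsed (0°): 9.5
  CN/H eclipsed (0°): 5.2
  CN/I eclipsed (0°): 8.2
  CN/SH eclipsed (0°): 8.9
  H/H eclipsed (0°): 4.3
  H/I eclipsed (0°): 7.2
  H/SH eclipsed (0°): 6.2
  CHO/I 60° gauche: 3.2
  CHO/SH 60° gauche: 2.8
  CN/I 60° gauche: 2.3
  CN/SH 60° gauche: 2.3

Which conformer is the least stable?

A

A (eclipsed): H(0°)/H(0°) eclipsed 4.3; CN(120°)/I(120°) eclipsed 8.2; CHO(240°)/SH(240°) eclipsed 9.5 → 22.0 kJ/mol.
B (eclipsed): H(0°)/SH(0°) eclipsed 6.2; CN(120°)/H(120°) eclipsed 5.2; CHO(240°)/I(240°) eclipsed 10.3 → 21.7 kJ/mol.
A has the highest total (22.0 kJ/mol).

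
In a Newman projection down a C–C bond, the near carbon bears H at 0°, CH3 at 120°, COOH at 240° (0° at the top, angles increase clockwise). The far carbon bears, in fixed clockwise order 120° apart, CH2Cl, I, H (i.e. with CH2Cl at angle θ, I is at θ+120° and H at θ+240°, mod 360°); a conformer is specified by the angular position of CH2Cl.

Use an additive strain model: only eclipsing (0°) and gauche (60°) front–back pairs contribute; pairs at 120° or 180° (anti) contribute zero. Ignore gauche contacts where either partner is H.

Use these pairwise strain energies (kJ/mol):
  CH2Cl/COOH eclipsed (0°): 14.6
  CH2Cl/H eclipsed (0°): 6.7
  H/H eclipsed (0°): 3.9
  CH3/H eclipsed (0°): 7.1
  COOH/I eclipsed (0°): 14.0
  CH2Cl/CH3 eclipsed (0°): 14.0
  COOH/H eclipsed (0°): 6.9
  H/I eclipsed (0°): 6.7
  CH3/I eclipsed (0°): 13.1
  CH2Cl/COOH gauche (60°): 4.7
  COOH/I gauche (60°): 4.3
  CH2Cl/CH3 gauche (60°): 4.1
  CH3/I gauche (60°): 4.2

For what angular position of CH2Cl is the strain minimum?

300°

CH2Cl at 0° (eclipsed): H(0°)/CH2Cl(0°) eclipsed 6.7; CH3(120°)/I(120°) eclipsed 13.1; COOH(240°)/H(240°) eclipsed 6.9 → 26.7 kJ/mol.
CH2Cl at 60° (staggered): CH3(120°)/CH2Cl(60°) gauche 4.1; CH3(120°)/I(180°) gauche 4.2; COOH(240°)/I(180°) gauche 4.3 → 12.6 kJ/mol.
CH2Cl at 120° (eclipsed): H(0°)/H(0°) eclipsed 3.9; CH3(120°)/CH2Cl(120°) eclipsed 14.0; COOH(240°)/I(240°) eclipsed 14.0 → 31.9 kJ/mol.
CH2Cl at 180° (staggered): CH3(120°)/CH2Cl(180°) gauche 4.1; COOH(240°)/CH2Cl(180°) gauche 4.7; COOH(240°)/I(300°) gauche 4.3 → 13.1 kJ/mol.
CH2Cl at 240° (eclipsed): H(0°)/I(0°) eclipsed 6.7; CH3(120°)/H(120°) eclipsed 7.1; COOH(240°)/CH2Cl(240°) eclipsed 14.6 → 28.4 kJ/mol.
CH2Cl at 300° (staggered): CH3(120°)/I(60°) gauche 4.2; COOH(240°)/CH2Cl(300°) gauche 4.7 → 8.9 kJ/mol.
The minimum (8.9 kJ/mol) occurs with CH2Cl at 300°.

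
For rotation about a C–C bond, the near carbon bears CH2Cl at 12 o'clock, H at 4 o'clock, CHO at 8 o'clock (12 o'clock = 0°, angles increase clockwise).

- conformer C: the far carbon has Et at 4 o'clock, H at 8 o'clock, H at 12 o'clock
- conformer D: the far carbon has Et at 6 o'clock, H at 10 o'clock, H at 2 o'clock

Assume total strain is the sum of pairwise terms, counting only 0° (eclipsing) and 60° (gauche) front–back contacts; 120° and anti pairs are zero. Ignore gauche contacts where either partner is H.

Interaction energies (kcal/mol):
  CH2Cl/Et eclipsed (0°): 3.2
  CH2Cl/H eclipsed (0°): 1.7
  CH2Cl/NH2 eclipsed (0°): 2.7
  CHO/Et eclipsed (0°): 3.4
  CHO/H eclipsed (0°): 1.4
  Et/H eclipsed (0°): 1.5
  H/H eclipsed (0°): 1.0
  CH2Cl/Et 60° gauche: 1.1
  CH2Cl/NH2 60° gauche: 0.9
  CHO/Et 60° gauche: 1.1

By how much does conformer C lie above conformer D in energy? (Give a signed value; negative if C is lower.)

C (eclipsed): CH2Cl(0°)/H(0°) eclipsed 1.7; H(120°)/Et(120°) eclipsed 1.5; CHO(240°)/H(240°) eclipsed 1.4 → 4.6 kcal/mol.
D (staggered): CHO(240°)/Et(180°) gauche 1.1 → 1.1 kcal/mol.
E(C) − E(D) = 4.6 − 1.1 = +3.5 kcal/mol.

+3.5 kcal/mol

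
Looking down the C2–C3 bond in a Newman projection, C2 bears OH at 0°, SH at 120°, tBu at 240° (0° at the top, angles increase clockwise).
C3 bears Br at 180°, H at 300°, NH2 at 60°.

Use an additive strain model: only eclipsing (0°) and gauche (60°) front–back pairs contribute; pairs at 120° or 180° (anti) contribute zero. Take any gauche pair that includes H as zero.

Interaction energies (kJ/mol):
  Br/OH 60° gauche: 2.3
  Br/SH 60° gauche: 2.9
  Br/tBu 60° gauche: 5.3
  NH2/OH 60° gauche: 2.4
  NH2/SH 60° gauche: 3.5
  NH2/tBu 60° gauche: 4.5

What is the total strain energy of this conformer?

This conformer (staggered): OH–NH2 gauche, SH–Br gauche, SH–NH2 gauche, tBu–Br gauche; 2.4 + 2.9 + 3.5 + 5.3 = 14.1 kJ/mol.

14.1 kJ/mol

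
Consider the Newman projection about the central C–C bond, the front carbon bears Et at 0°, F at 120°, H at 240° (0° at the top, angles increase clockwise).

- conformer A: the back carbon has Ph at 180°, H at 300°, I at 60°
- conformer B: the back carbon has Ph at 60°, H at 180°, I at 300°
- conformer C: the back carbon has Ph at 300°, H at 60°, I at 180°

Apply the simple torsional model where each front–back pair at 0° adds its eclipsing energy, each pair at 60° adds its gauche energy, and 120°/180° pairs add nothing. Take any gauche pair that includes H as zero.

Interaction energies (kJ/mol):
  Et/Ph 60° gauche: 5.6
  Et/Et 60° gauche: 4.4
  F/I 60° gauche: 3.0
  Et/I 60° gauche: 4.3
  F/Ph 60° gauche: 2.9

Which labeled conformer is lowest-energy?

A is staggered. Et at 0° is gauche with I at 60° (4.3); F at 120° is gauche with Ph at 180° (2.9); F at 120° is gauche with I at 60° (3.0). Total 10.2 kJ/mol.
B is staggered. Et at 0° is gauche with Ph at 60° (5.6); Et at 0° is gauche with I at 300° (4.3); F at 120° is gauche with Ph at 60° (2.9). Total 12.8 kJ/mol.
C is staggered. Et at 0° is gauche with Ph at 300° (5.6); F at 120° is gauche with I at 180° (3.0). Total 8.6 kJ/mol.
C has the lowest total (8.6 kJ/mol).

C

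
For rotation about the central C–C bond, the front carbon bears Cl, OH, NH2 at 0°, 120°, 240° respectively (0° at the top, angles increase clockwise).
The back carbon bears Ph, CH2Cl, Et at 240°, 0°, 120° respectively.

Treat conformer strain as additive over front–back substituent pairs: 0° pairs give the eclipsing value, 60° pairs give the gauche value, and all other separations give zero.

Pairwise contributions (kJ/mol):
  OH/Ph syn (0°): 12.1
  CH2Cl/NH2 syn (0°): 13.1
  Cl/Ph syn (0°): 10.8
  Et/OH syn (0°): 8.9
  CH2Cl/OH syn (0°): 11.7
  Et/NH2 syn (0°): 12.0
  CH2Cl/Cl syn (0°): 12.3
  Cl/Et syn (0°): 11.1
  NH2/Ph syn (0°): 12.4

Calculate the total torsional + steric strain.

This conformer (eclipsed): Cl–CH2Cl eclipsed, OH–Et eclipsed, NH2–Ph eclipsed; 12.3 + 8.9 + 12.4 = 33.6 kJ/mol.

33.6 kJ/mol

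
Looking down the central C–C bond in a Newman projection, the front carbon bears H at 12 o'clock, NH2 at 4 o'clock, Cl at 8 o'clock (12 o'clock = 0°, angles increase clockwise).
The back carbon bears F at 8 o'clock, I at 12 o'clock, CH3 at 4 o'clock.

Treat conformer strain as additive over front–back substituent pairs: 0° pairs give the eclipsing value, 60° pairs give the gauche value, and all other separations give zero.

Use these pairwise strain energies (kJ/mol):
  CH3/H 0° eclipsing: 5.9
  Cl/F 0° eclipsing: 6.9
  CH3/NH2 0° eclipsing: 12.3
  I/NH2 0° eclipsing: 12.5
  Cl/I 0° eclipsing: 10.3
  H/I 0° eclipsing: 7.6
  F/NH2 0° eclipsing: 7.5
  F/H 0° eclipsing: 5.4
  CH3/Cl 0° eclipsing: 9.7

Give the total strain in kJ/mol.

This conformer (eclipsed): H(0°)/I(0°) eclipsed 7.6; NH2(120°)/CH3(120°) eclipsed 12.3; Cl(240°)/F(240°) eclipsed 6.9 → 26.8 kJ/mol.

26.8 kJ/mol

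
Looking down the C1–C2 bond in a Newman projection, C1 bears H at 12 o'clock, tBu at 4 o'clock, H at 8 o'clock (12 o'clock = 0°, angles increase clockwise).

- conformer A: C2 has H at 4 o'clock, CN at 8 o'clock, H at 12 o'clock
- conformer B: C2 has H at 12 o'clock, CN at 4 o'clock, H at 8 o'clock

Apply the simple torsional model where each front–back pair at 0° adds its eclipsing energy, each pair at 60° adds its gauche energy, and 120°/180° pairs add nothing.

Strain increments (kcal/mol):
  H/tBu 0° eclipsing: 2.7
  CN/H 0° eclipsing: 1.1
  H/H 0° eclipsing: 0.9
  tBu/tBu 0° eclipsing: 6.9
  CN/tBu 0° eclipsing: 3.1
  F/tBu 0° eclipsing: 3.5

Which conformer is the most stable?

A

A (eclipsed): H–H eclipsed, tBu–H eclipsed, H–CN eclipsed; 0.9 + 2.7 + 1.1 = 4.7 kcal/mol.
B (eclipsed): H–H eclipsed, tBu–CN eclipsed, H–H eclipsed; 0.9 + 3.1 + 0.9 = 4.9 kcal/mol.
A has the lowest total (4.7 kcal/mol).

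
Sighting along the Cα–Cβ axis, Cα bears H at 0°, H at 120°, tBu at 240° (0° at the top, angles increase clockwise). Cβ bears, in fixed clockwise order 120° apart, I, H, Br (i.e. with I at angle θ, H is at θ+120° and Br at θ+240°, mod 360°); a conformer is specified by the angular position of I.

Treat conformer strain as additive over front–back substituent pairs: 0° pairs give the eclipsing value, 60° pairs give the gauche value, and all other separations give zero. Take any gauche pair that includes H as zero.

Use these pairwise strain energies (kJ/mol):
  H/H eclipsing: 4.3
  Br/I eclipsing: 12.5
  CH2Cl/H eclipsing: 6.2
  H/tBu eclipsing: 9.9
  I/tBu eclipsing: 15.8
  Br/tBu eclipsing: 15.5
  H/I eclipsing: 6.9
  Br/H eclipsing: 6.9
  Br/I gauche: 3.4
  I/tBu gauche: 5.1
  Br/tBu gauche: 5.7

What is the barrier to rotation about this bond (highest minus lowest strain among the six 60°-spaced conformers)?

I at 0° is eclipsed. H at 0° is eclipsed with I at 0° (6.9); H at 120° is eclipsed with H at 120° (4.3); tBu at 240° is eclipsed with Br at 240° (15.5). Total 26.7 kJ/mol.
I at 60° is staggered. tBu at 240° is gauche with Br at 300° (5.7). Total 5.7 kJ/mol.
I at 120° is eclipsed. H at 0° is eclipsed with Br at 0° (6.9); H at 120° is eclipsed with I at 120° (6.9); tBu at 240° is eclipsed with H at 240° (9.9). Total 23.7 kJ/mol.
I at 180° is staggered. tBu at 240° is gauche with I at 180° (5.1). Total 5.1 kJ/mol.
I at 240° is eclipsed. H at 0° is eclipsed with H at 0° (4.3); H at 120° is eclipsed with Br at 120° (6.9); tBu at 240° is eclipsed with I at 240° (15.8). Total 27.0 kJ/mol.
I at 300° is staggered. tBu at 240° is gauche with I at 300° (5.1); tBu at 240° is gauche with Br at 180° (5.7). Total 10.8 kJ/mol.
Max at 240° (27.0 kJ/mol), min at 180° (5.1 kJ/mol); barrier = 21.9 kJ/mol.

21.9 kJ/mol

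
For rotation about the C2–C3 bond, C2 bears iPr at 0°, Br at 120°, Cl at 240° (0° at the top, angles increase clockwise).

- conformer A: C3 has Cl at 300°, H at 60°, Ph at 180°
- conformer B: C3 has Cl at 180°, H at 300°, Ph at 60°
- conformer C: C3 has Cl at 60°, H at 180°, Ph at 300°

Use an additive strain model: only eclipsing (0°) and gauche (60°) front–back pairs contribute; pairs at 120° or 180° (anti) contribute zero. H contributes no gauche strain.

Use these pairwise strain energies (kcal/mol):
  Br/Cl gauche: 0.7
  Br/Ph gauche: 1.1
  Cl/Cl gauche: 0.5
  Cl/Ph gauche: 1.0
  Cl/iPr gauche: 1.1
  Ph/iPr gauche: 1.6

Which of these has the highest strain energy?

A (staggered): iPr(0°)/Cl(300°) gauche 1.1; Br(120°)/Ph(180°) gauche 1.1; Cl(240°)/Cl(300°) gauche 0.5; Cl(240°)/Ph(180°) gauche 1.0 → 3.7 kcal/mol.
B (staggered): iPr(0°)/Ph(60°) gauche 1.6; Br(120°)/Cl(180°) gauche 0.7; Br(120°)/Ph(60°) gauche 1.1; Cl(240°)/Cl(180°) gauche 0.5 → 3.9 kcal/mol.
C (staggered): iPr(0°)/Cl(60°) gauche 1.1; iPr(0°)/Ph(300°) gauche 1.6; Br(120°)/Cl(60°) gauche 0.7; Cl(240°)/Ph(300°) gauche 1.0 → 4.4 kcal/mol.
C has the highest total (4.4 kcal/mol).

C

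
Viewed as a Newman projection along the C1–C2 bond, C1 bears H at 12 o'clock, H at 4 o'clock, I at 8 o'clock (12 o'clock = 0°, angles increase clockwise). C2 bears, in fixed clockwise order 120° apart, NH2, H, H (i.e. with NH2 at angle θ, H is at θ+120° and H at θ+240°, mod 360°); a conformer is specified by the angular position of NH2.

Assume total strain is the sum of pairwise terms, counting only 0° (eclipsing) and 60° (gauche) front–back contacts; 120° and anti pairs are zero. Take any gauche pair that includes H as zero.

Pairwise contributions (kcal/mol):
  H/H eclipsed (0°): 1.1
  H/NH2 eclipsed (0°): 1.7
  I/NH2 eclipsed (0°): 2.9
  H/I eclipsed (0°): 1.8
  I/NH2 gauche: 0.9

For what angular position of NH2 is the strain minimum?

60°

NH2 at 0° (eclipsed): H–NH2 eclipsed, H–H eclipsed, I–H eclipsed; 1.7 + 1.1 + 1.8 = 4.6 kcal/mol.
NH2 at 60° (staggered): no non-H gauche contacts → 0.0 kcal/mol.
NH2 at 120° (eclipsed): H–H eclipsed, H–NH2 eclipsed, I–H eclipsed; 1.1 + 1.7 + 1.8 = 4.6 kcal/mol.
NH2 at 180° (staggered): I–NH2 gauche; 0.9 = 0.9 kcal/mol.
NH2 at 240° (eclipsed): H–H eclipsed, H–H eclipsed, I–NH2 eclipsed; 1.1 + 1.1 + 2.9 = 5.1 kcal/mol.
NH2 at 300° (staggered): I–NH2 gauche; 0.9 = 0.9 kcal/mol.
The minimum (0.0 kcal/mol) occurs with NH2 at 60°.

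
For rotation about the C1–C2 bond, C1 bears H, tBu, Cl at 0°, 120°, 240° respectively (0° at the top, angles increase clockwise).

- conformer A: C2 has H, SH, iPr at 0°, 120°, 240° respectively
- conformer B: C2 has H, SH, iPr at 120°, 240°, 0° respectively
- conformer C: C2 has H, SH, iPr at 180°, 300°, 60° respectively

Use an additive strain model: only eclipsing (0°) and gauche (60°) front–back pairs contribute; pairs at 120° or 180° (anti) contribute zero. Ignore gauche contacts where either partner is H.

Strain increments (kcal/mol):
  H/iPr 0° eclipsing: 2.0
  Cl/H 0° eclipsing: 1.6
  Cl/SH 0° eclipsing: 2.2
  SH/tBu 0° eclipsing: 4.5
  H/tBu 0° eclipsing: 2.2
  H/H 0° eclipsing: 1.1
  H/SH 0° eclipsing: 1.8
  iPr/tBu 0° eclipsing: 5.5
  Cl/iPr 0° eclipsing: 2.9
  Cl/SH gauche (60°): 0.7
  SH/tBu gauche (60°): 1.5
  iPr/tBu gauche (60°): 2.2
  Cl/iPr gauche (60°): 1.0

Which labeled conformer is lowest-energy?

A is eclipsed. H at 0° is eclipsed with H at 0° (1.1); tBu at 120° is eclipsed with SH at 120° (4.5); Cl at 240° is eclipsed with iPr at 240° (2.9). Total 8.5 kcal/mol.
B is eclipsed. H at 0° is eclipsed with iPr at 0° (2.0); tBu at 120° is eclipsed with H at 120° (2.2); Cl at 240° is eclipsed with SH at 240° (2.2). Total 6.4 kcal/mol.
C is staggered. tBu at 120° is gauche with iPr at 60° (2.2); Cl at 240° is gauche with SH at 300° (0.7). Total 2.9 kcal/mol.
C has the lowest total (2.9 kcal/mol).

C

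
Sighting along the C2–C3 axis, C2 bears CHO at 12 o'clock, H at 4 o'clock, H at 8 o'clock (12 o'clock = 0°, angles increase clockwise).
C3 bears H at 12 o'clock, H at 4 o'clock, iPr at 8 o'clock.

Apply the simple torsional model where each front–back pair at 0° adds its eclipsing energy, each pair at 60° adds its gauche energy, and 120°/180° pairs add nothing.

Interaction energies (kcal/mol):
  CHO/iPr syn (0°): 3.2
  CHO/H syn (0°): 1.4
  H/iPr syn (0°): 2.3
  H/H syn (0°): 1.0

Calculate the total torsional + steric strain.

4.7 kcal/mol

This conformer is eclipsed. CHO at 0° is eclipsed with H at 0° (1.4); H at 120° is eclipsed with H at 120° (1.0); H at 240° is eclipsed with iPr at 240° (2.3). Total 4.7 kcal/mol.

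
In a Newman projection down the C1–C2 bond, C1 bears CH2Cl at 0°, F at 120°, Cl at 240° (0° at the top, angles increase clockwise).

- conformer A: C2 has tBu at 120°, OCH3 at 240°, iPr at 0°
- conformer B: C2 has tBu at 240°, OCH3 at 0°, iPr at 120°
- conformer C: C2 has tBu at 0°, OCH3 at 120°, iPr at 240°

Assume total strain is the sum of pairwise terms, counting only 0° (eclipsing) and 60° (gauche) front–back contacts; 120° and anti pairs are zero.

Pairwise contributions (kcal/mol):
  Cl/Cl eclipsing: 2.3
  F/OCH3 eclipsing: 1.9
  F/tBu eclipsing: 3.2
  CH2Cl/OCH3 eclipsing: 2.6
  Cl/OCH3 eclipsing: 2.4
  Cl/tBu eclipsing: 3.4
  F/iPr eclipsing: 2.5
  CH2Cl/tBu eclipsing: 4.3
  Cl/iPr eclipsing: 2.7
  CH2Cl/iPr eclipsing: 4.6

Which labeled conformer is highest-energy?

A

A is eclipsed. CH2Cl at 0° is eclipsed with iPr at 0° (4.6); F at 120° is eclipsed with tBu at 120° (3.2); Cl at 240° is eclipsed with OCH3 at 240° (2.4). Total 10.2 kcal/mol.
B is eclipsed. CH2Cl at 0° is eclipsed with OCH3 at 0° (2.6); F at 120° is eclipsed with iPr at 120° (2.5); Cl at 240° is eclipsed with tBu at 240° (3.4). Total 8.5 kcal/mol.
C is eclipsed. CH2Cl at 0° is eclipsed with tBu at 0° (4.3); F at 120° is eclipsed with OCH3 at 120° (1.9); Cl at 240° is eclipsed with iPr at 240° (2.7). Total 8.9 kcal/mol.
A has the highest total (10.2 kcal/mol).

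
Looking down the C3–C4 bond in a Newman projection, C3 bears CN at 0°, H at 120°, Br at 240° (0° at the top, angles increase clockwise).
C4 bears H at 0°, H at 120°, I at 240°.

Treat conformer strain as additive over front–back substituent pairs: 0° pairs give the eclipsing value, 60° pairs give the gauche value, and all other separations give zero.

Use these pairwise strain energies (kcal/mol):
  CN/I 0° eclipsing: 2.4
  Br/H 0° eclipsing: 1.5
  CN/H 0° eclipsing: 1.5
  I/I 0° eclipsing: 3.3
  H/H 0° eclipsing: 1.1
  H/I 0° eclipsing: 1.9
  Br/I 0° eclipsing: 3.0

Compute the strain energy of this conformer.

This conformer (eclipsed): CN–H eclipsed, H–H eclipsed, Br–I eclipsed; 1.5 + 1.1 + 3.0 = 5.6 kcal/mol.

5.6 kcal/mol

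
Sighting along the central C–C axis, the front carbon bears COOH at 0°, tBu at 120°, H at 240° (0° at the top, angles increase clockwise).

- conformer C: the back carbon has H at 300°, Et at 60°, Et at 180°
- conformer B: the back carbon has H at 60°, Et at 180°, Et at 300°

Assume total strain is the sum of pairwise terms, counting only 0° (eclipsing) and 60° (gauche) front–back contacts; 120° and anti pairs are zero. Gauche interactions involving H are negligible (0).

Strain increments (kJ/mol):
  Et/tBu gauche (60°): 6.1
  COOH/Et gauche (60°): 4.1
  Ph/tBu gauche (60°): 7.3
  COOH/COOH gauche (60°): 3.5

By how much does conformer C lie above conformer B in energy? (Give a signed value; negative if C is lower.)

C (staggered): COOH–Et gauche, tBu–Et gauche, tBu–Et gauche; 4.1 + 6.1 + 6.1 = 16.3 kJ/mol.
B (staggered): COOH–Et gauche, tBu–Et gauche; 4.1 + 6.1 = 10.2 kJ/mol.
E(C) − E(B) = 16.3 − 10.2 = +6.1 kJ/mol.

+6.1 kJ/mol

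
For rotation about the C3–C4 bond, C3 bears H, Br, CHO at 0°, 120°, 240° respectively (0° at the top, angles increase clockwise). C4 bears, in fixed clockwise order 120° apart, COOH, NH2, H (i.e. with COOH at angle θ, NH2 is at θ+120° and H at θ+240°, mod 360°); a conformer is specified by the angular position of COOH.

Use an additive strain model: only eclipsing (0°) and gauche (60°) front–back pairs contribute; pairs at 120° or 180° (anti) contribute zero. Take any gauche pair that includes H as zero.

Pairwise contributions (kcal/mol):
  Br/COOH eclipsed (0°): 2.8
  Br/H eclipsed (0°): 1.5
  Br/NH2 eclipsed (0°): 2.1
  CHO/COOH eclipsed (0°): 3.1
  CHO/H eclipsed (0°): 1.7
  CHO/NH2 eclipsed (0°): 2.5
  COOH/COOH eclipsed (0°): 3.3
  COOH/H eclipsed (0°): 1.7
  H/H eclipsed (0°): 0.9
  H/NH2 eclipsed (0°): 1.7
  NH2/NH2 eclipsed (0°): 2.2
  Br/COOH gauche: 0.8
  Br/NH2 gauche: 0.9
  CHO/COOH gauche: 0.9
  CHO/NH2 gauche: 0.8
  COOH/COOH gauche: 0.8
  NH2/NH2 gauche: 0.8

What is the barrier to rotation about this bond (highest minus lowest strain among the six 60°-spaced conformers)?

4.5 kcal/mol

COOH at 0° (eclipsed): H–COOH eclipsed, Br–NH2 eclipsed, CHO–H eclipsed; 1.7 + 2.1 + 1.7 = 5.5 kcal/mol.
COOH at 60° (staggered): Br–COOH gauche, Br–NH2 gauche, CHO–NH2 gauche; 0.8 + 0.9 + 0.8 = 2.5 kcal/mol.
COOH at 120° (eclipsed): H–H eclipsed, Br–COOH eclipsed, CHO–NH2 eclipsed; 0.9 + 2.8 + 2.5 = 6.2 kcal/mol.
COOH at 180° (staggered): Br–COOH gauche, CHO–COOH gauche, CHO–NH2 gauche; 0.8 + 0.9 + 0.8 = 2.5 kcal/mol.
COOH at 240° (eclipsed): H–NH2 eclipsed, Br–H eclipsed, CHO–COOH eclipsed; 1.7 + 1.5 + 3.1 = 6.3 kcal/mol.
COOH at 300° (staggered): Br–NH2 gauche, CHO–COOH gauche; 0.9 + 0.9 = 1.8 kcal/mol.
Max at 240° (6.3 kcal/mol), min at 300° (1.8 kcal/mol); barrier = 4.5 kcal/mol.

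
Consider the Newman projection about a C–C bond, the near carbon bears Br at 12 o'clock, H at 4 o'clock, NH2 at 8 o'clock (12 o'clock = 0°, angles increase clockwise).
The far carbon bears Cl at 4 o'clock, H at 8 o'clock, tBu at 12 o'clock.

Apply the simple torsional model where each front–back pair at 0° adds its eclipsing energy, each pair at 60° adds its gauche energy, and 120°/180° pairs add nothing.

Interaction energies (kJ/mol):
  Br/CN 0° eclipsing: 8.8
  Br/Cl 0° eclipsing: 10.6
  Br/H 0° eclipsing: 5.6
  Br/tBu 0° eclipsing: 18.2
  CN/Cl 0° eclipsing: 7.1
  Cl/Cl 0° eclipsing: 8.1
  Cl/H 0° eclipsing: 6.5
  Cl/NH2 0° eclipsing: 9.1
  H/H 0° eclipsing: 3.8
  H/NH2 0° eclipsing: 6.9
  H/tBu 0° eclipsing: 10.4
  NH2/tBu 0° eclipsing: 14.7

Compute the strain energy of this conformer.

31.6 kJ/mol

This conformer (eclipsed): Br–tBu eclipsed, H–Cl eclipsed, NH2–H eclipsed; 18.2 + 6.5 + 6.9 = 31.6 kJ/mol.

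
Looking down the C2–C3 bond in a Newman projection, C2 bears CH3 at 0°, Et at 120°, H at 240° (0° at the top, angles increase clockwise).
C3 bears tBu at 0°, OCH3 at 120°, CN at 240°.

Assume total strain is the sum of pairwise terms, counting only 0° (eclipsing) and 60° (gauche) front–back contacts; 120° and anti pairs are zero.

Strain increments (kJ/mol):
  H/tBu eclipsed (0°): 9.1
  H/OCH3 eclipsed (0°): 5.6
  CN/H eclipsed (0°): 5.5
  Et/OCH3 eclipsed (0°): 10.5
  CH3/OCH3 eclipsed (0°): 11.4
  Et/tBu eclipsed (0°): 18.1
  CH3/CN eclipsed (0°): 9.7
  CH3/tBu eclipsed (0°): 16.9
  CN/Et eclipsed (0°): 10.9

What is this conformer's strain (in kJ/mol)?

This conformer is eclipsed. CH3 at 0° is eclipsed with tBu at 0° (16.9); Et at 120° is eclipsed with OCH3 at 120° (10.5); H at 240° is eclipsed with CN at 240° (5.5). Total 32.9 kJ/mol.

32.9 kJ/mol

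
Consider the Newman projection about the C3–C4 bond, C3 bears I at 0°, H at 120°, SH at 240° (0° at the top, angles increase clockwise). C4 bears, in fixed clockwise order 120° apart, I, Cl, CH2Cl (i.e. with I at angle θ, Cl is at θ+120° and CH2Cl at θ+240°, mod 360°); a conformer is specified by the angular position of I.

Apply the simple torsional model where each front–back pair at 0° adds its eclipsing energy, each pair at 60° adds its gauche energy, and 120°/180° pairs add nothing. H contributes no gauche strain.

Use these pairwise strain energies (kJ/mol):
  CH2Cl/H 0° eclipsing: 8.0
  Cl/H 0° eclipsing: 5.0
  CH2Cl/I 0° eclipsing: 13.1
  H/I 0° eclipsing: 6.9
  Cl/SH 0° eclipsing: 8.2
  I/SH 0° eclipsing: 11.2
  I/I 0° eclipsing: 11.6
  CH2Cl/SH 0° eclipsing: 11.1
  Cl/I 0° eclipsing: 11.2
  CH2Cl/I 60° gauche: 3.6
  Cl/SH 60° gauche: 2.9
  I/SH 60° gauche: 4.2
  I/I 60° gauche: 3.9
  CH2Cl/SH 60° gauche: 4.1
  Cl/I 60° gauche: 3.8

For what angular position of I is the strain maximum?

I at 0° is eclipsed. I at 0° is eclipsed with I at 0° (11.6); H at 120° is eclipsed with Cl at 120° (5.0); SH at 240° is eclipsed with CH2Cl at 240° (11.1). Total 27.7 kJ/mol.
I at 60° is staggered. I at 0° is gauche with I at 60° (3.9); I at 0° is gauche with CH2Cl at 300° (3.6); SH at 240° is gauche with Cl at 180° (2.9); SH at 240° is gauche with CH2Cl at 300° (4.1). Total 14.5 kJ/mol.
I at 120° is eclipsed. I at 0° is eclipsed with CH2Cl at 0° (13.1); H at 120° is eclipsed with I at 120° (6.9); SH at 240° is eclipsed with Cl at 240° (8.2). Total 28.2 kJ/mol.
I at 180° is staggered. I at 0° is gauche with Cl at 300° (3.8); I at 0° is gauche with CH2Cl at 60° (3.6); SH at 240° is gauche with I at 180° (4.2); SH at 240° is gauche with Cl at 300° (2.9). Total 14.5 kJ/mol.
I at 240° is eclipsed. I at 0° is eclipsed with Cl at 0° (11.2); H at 120° is eclipsed with CH2Cl at 120° (8.0); SH at 240° is eclipsed with I at 240° (11.2). Total 30.4 kJ/mol.
I at 300° is staggered. I at 0° is gauche with I at 300° (3.9); I at 0° is gauche with Cl at 60° (3.8); SH at 240° is gauche with I at 300° (4.2); SH at 240° is gauche with CH2Cl at 180° (4.1). Total 16.0 kJ/mol.
The maximum (30.4 kJ/mol) occurs with I at 240°.

240°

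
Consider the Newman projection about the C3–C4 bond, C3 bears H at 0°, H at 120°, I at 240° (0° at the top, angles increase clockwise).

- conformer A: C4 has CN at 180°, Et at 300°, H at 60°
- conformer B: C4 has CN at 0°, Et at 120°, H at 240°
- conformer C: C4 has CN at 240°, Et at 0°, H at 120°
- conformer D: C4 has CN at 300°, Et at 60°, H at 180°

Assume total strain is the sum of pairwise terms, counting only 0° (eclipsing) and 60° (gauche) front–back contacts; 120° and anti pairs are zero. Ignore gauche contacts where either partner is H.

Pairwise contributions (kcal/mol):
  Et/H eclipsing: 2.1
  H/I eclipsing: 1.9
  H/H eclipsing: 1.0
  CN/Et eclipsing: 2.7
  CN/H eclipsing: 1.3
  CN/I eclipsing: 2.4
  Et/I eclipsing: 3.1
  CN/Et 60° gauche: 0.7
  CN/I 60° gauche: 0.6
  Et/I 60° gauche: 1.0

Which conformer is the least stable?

A (staggered): I(240°)/CN(180°) gauche 0.6; I(240°)/Et(300°) gauche 1.0 → 1.6 kcal/mol.
B (eclipsed): H(0°)/CN(0°) eclipsed 1.3; H(120°)/Et(120°) eclipsed 2.1; I(240°)/H(240°) eclipsed 1.9 → 5.3 kcal/mol.
C (eclipsed): H(0°)/Et(0°) eclipsed 2.1; H(120°)/H(120°) eclipsed 1.0; I(240°)/CN(240°) eclipsed 2.4 → 5.5 kcal/mol.
D (staggered): I(240°)/CN(300°) gauche 0.6 → 0.6 kcal/mol.
C has the highest total (5.5 kcal/mol).

C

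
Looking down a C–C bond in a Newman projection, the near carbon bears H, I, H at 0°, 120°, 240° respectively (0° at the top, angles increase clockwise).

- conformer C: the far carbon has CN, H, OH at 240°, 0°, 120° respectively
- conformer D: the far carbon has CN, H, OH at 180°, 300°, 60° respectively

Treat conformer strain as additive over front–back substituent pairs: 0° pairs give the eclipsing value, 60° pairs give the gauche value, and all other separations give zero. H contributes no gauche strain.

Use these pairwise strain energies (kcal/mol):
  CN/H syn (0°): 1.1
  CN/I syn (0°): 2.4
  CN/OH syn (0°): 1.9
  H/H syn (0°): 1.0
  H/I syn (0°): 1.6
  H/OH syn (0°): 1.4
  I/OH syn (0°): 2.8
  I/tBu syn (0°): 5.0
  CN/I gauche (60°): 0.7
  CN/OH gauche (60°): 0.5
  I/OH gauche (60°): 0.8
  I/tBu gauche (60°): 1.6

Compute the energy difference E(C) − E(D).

C (eclipsed): H(0°)/H(0°) eclipsed 1.0; I(120°)/OH(120°) eclipsed 2.8; H(240°)/CN(240°) eclipsed 1.1 → 4.9 kcal/mol.
D (staggered): I(120°)/CN(180°) gauche 0.7; I(120°)/OH(60°) gauche 0.8 → 1.5 kcal/mol.
E(C) − E(D) = 4.9 − 1.5 = +3.4 kcal/mol.

+3.4 kcal/mol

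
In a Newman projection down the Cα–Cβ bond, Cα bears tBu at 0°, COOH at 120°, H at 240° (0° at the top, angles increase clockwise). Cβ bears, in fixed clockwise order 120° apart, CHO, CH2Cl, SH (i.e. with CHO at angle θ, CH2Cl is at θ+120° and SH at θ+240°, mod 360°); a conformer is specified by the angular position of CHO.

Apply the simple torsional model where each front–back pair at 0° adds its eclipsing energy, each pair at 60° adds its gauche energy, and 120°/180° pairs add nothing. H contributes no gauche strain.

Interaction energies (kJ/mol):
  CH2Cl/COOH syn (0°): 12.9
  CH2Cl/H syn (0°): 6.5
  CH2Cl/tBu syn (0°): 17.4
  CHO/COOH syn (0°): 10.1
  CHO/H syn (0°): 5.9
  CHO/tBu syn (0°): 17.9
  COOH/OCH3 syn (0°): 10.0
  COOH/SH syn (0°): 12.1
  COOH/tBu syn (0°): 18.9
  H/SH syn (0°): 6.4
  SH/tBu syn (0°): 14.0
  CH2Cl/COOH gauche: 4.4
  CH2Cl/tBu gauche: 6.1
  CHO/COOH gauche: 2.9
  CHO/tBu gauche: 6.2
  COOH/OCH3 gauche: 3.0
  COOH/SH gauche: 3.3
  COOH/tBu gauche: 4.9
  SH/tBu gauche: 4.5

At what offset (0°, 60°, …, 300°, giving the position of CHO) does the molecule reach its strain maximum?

CHO at 0° (eclipsed): tBu(0°)/CHO(0°) eclipsed 17.9; COOH(120°)/CH2Cl(120°) eclipsed 12.9; H(240°)/SH(240°) eclipsed 6.4 → 37.2 kJ/mol.
CHO at 60° (staggered): tBu(0°)/CHO(60°) gauche 6.2; tBu(0°)/SH(300°) gauche 4.5; COOH(120°)/CHO(60°) gauche 2.9; COOH(120°)/CH2Cl(180°) gauche 4.4 → 18.0 kJ/mol.
CHO at 120° (eclipsed): tBu(0°)/SH(0°) eclipsed 14.0; COOH(120°)/CHO(120°) eclipsed 10.1; H(240°)/CH2Cl(240°) eclipsed 6.5 → 30.6 kJ/mol.
CHO at 180° (staggered): tBu(0°)/CH2Cl(300°) gauche 6.1; tBu(0°)/SH(60°) gauche 4.5; COOH(120°)/CHO(180°) gauche 2.9; COOH(120°)/SH(60°) gauche 3.3 → 16.8 kJ/mol.
CHO at 240° (eclipsed): tBu(0°)/CH2Cl(0°) eclipsed 17.4; COOH(120°)/SH(120°) eclipsed 12.1; H(240°)/CHO(240°) eclipsed 5.9 → 35.4 kJ/mol.
CHO at 300° (staggered): tBu(0°)/CHO(300°) gauche 6.2; tBu(0°)/CH2Cl(60°) gauche 6.1; COOH(120°)/CH2Cl(60°) gauche 4.4; COOH(120°)/SH(180°) gauche 3.3 → 20.0 kJ/mol.
The maximum (37.2 kJ/mol) occurs with CHO at 0°.

0°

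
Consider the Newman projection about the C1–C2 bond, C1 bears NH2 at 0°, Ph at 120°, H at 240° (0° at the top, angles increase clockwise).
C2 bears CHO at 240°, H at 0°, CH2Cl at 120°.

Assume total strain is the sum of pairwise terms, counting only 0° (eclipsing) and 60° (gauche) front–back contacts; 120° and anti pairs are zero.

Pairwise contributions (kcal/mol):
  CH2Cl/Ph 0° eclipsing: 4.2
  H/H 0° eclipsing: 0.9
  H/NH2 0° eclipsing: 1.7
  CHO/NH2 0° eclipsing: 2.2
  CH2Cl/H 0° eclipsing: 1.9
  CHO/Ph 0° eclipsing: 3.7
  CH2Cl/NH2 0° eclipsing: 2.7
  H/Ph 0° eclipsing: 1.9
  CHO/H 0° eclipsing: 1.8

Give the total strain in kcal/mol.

This conformer (eclipsed): NH2(0°)/H(0°) eclipsed 1.7; Ph(120°)/CH2Cl(120°) eclipsed 4.2; H(240°)/CHO(240°) eclipsed 1.8 → 7.7 kcal/mol.

7.7 kcal/mol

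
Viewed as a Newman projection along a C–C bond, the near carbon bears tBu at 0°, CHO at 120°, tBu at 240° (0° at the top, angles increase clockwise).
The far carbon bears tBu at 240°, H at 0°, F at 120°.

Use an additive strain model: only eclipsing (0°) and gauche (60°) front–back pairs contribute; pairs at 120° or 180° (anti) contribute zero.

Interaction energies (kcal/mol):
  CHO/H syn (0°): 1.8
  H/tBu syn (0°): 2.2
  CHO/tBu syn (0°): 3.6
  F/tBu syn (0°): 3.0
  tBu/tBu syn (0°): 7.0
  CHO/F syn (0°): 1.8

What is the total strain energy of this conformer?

This conformer (eclipsed): tBu(0°)/H(0°) eclipsed 2.2; CHO(120°)/F(120°) eclipsed 1.8; tBu(240°)/tBu(240°) eclipsed 7.0 → 11.0 kcal/mol.

11.0 kcal/mol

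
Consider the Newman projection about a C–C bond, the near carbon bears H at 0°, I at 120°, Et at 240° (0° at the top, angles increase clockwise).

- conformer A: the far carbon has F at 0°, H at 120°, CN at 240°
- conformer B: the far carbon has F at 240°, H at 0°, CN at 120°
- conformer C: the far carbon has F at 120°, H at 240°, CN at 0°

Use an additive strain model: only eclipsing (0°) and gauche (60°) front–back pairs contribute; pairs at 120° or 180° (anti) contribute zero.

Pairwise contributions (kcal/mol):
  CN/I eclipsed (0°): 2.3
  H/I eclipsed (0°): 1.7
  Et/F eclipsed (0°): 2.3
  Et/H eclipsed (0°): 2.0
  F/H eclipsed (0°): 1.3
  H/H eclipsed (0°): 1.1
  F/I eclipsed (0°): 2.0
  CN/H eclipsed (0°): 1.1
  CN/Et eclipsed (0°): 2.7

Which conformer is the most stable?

C

A (eclipsed): H–F eclipsed, I–H eclipsed, Et–CN eclipsed; 1.3 + 1.7 + 2.7 = 5.7 kcal/mol.
B (eclipsed): H–H eclipsed, I–CN eclipsed, Et–F eclipsed; 1.1 + 2.3 + 2.3 = 5.7 kcal/mol.
C (eclipsed): H–CN eclipsed, I–F eclipsed, Et–H eclipsed; 1.1 + 2.0 + 2.0 = 5.1 kcal/mol.
C has the lowest total (5.1 kcal/mol).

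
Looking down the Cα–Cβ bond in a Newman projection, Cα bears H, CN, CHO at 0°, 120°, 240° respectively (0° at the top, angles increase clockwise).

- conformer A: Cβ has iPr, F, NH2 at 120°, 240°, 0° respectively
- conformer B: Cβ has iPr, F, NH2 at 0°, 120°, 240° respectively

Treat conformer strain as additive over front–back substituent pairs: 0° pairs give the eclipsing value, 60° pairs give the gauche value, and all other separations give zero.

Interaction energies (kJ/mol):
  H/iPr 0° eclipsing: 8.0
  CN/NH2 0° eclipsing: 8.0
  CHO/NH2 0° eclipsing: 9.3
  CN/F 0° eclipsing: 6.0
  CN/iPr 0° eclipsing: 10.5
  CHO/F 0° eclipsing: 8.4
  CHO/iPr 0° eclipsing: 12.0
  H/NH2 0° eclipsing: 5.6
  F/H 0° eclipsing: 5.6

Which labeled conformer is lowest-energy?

B

A is eclipsed. H at 0° is eclipsed with NH2 at 0° (5.6); CN at 120° is eclipsed with iPr at 120° (10.5); CHO at 240° is eclipsed with F at 240° (8.4). Total 24.5 kJ/mol.
B is eclipsed. H at 0° is eclipsed with iPr at 0° (8.0); CN at 120° is eclipsed with F at 120° (6.0); CHO at 240° is eclipsed with NH2 at 240° (9.3). Total 23.3 kJ/mol.
B has the lowest total (23.3 kJ/mol).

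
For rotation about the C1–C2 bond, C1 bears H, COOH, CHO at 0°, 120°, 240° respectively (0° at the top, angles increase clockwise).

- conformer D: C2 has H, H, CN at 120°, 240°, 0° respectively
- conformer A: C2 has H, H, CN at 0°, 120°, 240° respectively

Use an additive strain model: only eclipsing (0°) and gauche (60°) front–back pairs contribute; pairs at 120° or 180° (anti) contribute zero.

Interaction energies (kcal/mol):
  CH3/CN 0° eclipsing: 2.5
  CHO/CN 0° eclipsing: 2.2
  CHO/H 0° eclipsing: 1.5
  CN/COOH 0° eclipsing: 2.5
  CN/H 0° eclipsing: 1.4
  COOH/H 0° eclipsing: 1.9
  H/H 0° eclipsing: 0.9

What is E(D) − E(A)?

D (eclipsed): H–CN eclipsed, COOH–H eclipsed, CHO–H eclipsed; 1.4 + 1.9 + 1.5 = 4.8 kcal/mol.
A (eclipsed): H–H eclipsed, COOH–H eclipsed, CHO–CN eclipsed; 0.9 + 1.9 + 2.2 = 5.0 kcal/mol.
E(D) − E(A) = 4.8 − 5.0 = -0.2 kcal/mol.

-0.2 kcal/mol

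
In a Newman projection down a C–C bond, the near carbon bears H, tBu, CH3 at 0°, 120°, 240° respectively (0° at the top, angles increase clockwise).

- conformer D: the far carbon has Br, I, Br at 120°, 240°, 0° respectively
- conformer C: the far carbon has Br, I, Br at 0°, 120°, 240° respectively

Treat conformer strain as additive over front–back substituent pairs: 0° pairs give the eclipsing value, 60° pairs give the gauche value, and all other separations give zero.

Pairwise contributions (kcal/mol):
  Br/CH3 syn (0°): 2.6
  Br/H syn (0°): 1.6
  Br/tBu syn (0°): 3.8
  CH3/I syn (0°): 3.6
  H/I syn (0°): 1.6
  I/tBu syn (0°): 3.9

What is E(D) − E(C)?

+0.9 kcal/mol

D (eclipsed): H(0°)/Br(0°) eclipsed 1.6; tBu(120°)/Br(120°) eclipsed 3.8; CH3(240°)/I(240°) eclipsed 3.6 → 9.0 kcal/mol.
C (eclipsed): H(0°)/Br(0°) eclipsed 1.6; tBu(120°)/I(120°) eclipsed 3.9; CH3(240°)/Br(240°) eclipsed 2.6 → 8.1 kcal/mol.
E(D) − E(C) = 9.0 − 8.1 = +0.9 kcal/mol.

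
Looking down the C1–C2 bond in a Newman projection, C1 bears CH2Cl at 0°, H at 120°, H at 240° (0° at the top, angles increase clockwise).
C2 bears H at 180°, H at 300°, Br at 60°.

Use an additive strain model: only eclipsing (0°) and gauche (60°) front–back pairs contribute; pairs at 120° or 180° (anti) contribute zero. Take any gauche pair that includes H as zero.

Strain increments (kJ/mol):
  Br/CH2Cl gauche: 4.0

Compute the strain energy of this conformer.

This conformer (staggered): CH2Cl–Br gauche; 4.0 = 4.0 kJ/mol.

4.0 kJ/mol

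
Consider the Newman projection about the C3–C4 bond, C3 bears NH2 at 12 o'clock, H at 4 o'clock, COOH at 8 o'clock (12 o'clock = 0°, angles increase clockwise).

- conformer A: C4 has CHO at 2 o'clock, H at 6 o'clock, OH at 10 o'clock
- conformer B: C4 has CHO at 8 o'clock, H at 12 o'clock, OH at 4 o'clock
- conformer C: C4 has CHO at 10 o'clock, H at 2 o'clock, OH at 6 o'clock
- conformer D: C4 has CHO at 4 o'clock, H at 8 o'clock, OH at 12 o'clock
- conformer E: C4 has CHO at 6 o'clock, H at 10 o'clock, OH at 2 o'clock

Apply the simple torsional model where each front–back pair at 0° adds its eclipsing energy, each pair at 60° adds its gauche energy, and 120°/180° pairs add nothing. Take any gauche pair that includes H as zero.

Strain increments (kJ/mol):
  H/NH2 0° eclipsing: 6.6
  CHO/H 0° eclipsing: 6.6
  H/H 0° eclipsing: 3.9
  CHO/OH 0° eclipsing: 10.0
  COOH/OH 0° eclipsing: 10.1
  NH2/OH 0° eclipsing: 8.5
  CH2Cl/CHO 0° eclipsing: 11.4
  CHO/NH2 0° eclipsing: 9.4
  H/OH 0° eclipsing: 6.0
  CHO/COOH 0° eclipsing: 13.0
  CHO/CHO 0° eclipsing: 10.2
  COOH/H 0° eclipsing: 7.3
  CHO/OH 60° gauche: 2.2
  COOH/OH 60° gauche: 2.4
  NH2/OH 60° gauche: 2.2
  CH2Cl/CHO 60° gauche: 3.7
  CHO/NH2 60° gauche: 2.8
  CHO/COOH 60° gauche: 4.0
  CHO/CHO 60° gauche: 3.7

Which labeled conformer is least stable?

B

A (staggered): NH2(0°)/CHO(60°) gauche 2.8; NH2(0°)/OH(300°) gauche 2.2; COOH(240°)/OH(300°) gauche 2.4 → 7.4 kJ/mol.
B (eclipsed): NH2(0°)/H(0°) eclipsed 6.6; H(120°)/OH(120°) eclipsed 6.0; COOH(240°)/CHO(240°) eclipsed 13.0 → 25.6 kJ/mol.
C (staggered): NH2(0°)/CHO(300°) gauche 2.8; COOH(240°)/CHO(300°) gauche 4.0; COOH(240°)/OH(180°) gauche 2.4 → 9.2 kJ/mol.
D (eclipsed): NH2(0°)/OH(0°) eclipsed 8.5; H(120°)/CHO(120°) eclipsed 6.6; COOH(240°)/H(240°) eclipsed 7.3 → 22.4 kJ/mol.
E (staggered): NH2(0°)/OH(60°) gauche 2.2; COOH(240°)/CHO(180°) gauche 4.0 → 6.2 kJ/mol.
B has the highest total (25.6 kJ/mol).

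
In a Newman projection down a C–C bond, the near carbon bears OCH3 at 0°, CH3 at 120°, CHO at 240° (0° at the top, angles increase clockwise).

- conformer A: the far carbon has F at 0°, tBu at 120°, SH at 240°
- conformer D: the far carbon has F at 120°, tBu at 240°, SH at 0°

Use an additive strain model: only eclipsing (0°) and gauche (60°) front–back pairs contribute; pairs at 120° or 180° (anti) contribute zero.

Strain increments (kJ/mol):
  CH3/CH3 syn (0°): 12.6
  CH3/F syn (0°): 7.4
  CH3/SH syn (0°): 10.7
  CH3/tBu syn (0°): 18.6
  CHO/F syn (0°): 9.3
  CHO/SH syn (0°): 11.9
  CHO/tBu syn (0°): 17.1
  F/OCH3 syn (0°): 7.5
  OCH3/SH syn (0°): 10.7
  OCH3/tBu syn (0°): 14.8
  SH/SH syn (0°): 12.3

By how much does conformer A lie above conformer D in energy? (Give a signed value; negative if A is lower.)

A (eclipsed): OCH3(0°)/F(0°) eclipsed 7.5; CH3(120°)/tBu(120°) eclipsed 18.6; CHO(240°)/SH(240°) eclipsed 11.9 → 38.0 kJ/mol.
D (eclipsed): OCH3(0°)/SH(0°) eclipsed 10.7; CH3(120°)/F(120°) eclipsed 7.4; CHO(240°)/tBu(240°) eclipsed 17.1 → 35.2 kJ/mol.
E(A) − E(D) = 38.0 − 35.2 = +2.8 kJ/mol.

+2.8 kJ/mol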